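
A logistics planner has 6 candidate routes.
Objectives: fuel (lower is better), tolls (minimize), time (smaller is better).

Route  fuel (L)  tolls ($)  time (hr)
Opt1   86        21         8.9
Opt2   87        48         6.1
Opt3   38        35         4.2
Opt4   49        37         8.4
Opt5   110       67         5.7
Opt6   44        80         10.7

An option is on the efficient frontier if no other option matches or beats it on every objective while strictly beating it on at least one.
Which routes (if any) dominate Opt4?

Opt3: fuel 38≤49, tolls 35≤37, time 4.2≤8.4 — dominates Opt4.
Others (Opt1, Opt2, Opt5, Opt6) are each worse than Opt4 on at least one objective.

Opt3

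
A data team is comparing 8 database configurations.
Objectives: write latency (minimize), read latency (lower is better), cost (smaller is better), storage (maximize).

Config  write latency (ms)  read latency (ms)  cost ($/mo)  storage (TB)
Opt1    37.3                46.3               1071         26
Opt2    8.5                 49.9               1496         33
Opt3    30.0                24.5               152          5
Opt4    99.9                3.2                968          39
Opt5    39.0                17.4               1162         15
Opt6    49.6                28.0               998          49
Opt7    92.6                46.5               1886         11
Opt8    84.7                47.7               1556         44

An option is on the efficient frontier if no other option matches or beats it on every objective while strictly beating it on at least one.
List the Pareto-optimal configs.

Opt1: not dominated.
Opt2: not dominated (best write latency).
Opt3: not dominated (best cost).
Opt4: not dominated (best read latency).
Opt5: not dominated.
Opt6: not dominated (best storage).
Opt7: dominated by Opt1 (write latency 37.3≤92.6, read latency 46.3≤46.5, cost 1071≤1886, storage 26≥11).
Opt8: dominated by Opt6 (write latency 49.6≤84.7, read latency 28.0≤47.7, cost 998≤1556, storage 49≥44).

Opt1, Opt2, Opt3, Opt4, Opt5, Opt6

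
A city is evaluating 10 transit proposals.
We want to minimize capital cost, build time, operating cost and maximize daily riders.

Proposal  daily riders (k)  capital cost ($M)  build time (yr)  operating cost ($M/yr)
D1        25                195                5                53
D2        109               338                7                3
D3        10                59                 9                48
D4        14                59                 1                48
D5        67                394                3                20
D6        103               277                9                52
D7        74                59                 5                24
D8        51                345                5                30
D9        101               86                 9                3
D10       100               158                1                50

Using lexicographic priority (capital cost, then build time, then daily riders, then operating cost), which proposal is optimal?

D4

First minimize capital cost: best is 59, kept {D3, D4, D7}.
Then minimize build time: best is 1, kept {D4}.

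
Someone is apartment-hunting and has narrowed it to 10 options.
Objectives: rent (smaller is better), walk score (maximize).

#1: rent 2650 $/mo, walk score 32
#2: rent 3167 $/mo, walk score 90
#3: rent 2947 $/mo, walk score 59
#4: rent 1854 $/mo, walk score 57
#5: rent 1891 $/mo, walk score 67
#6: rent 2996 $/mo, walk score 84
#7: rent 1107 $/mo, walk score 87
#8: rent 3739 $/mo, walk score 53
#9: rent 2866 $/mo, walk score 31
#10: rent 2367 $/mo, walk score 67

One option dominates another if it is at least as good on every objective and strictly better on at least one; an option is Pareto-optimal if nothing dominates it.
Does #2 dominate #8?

#2 vs #8: rent 3167≤3739, walk score 90≥53 — #2 is at least as good on every objective with at least one strict improvement.

Yes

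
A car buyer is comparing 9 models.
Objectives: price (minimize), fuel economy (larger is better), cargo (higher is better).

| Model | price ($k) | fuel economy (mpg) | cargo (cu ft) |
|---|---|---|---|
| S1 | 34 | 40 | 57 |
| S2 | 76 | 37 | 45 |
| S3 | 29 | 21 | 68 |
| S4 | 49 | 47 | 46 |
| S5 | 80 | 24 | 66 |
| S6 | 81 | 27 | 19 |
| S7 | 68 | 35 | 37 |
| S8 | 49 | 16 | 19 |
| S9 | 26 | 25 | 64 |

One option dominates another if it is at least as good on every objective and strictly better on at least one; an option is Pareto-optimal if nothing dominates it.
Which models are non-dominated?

S1, S3, S4, S5, S9

S1: not dominated.
S2: dominated by S1 (price 34≤76, fuel economy 40≥37, cargo 57≥45).
S3: not dominated (best cargo).
S4: not dominated (best fuel economy).
S5: not dominated.
S6: dominated by S1 (price 34≤81, fuel economy 40≥27, cargo 57≥19).
S7: dominated by S1 (price 34≤68, fuel economy 40≥35, cargo 57≥37).
S8: dominated by S1 (price 34≤49, fuel economy 40≥16, cargo 57≥19).
S9: not dominated (best price).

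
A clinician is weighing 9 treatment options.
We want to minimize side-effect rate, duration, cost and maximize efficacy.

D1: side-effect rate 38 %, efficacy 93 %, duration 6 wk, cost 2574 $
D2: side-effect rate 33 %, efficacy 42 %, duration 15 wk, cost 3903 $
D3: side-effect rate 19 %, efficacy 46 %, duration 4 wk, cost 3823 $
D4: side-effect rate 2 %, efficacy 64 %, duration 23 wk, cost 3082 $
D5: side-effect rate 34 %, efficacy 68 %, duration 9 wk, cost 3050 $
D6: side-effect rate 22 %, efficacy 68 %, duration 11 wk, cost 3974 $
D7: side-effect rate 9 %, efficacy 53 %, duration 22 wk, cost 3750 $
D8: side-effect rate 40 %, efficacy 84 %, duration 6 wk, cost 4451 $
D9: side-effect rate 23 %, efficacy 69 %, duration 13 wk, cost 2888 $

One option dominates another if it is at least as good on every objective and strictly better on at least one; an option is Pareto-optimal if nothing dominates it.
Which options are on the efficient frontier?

D1, D3, D4, D5, D6, D7, D9

D1: not dominated (best efficacy).
D2: dominated by D3 (side-effect rate 19≤33, efficacy 46≥42, duration 4≤15, cost 3823≤3903).
D3: not dominated (best duration).
D4: not dominated (best side-effect rate).
D5: not dominated.
D6: not dominated.
D7: not dominated.
D8: dominated by D1 (side-effect rate 38≤40, efficacy 93≥84, duration 6≤6, cost 2574≤4451).
D9: not dominated.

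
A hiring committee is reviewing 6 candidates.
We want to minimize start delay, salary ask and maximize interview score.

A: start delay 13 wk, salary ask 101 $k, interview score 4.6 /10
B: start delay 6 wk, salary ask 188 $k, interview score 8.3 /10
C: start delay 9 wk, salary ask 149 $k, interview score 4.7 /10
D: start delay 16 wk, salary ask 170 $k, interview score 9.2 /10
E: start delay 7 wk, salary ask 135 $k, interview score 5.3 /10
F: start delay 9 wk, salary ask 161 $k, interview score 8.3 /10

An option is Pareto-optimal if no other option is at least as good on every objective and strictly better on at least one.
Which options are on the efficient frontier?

A, B, D, E, F

A: not dominated (best salary ask).
B: not dominated (best start delay).
C: dominated by E (start delay 7≤9, salary ask 135≤149, interview score 5.3≥4.7).
D: not dominated (best interview score).
E: not dominated.
F: not dominated.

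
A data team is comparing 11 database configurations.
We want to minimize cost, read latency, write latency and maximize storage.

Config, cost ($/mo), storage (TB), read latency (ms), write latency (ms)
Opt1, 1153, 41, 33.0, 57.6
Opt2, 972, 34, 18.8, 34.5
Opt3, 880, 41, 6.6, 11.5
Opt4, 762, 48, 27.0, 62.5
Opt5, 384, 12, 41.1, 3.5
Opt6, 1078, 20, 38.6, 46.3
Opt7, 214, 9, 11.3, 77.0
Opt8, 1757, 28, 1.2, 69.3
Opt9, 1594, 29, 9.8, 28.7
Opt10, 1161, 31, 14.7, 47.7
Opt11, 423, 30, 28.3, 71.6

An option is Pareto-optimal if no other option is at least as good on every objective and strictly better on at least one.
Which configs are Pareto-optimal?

Opt1: dominated by Opt3 (cost 880≤1153, storage 41≥41, read latency 6.6≤33.0, write latency 11.5≤57.6).
Opt2: dominated by Opt3 (cost 880≤972, storage 41≥34, read latency 6.6≤18.8, write latency 11.5≤34.5).
Opt3: not dominated.
Opt4: not dominated (best storage).
Opt5: not dominated (best write latency).
Opt6: dominated by Opt2 (cost 972≤1078, storage 34≥20, read latency 18.8≤38.6, write latency 34.5≤46.3).
Opt7: not dominated (best cost).
Opt8: not dominated (best read latency).
Opt9: dominated by Opt3 (cost 880≤1594, storage 41≥29, read latency 6.6≤9.8, write latency 11.5≤28.7).
Opt10: dominated by Opt3 (cost 880≤1161, storage 41≥31, read latency 6.6≤14.7, write latency 11.5≤47.7).
Opt11: not dominated.

Opt3, Opt4, Opt5, Opt7, Opt8, Opt11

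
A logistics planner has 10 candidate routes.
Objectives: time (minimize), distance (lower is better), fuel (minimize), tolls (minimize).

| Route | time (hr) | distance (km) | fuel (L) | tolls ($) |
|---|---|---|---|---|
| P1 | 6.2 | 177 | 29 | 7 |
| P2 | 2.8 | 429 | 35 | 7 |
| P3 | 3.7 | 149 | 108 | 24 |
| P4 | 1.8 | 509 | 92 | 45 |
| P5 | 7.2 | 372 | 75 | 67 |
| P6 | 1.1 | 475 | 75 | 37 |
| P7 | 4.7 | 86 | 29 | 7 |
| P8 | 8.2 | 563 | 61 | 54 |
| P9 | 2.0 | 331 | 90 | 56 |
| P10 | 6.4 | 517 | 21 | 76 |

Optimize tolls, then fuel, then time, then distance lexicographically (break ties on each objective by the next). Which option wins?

First minimize tolls: best is 7, kept {P1, P2, P7}.
Then minimize fuel: best is 29, kept {P1, P7}.
Then minimize time: best is 4.7, kept {P7}.

P7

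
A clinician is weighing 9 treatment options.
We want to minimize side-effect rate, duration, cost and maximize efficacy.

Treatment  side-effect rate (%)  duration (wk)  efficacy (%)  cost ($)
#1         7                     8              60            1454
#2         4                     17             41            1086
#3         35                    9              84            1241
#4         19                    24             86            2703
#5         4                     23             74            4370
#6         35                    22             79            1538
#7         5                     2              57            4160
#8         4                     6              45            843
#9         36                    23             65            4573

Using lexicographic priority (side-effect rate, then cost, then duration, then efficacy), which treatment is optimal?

First minimize side-effect rate: best is 4, kept {#2, #5, #8}.
Then minimize cost: best is 843, kept {#8}.

#8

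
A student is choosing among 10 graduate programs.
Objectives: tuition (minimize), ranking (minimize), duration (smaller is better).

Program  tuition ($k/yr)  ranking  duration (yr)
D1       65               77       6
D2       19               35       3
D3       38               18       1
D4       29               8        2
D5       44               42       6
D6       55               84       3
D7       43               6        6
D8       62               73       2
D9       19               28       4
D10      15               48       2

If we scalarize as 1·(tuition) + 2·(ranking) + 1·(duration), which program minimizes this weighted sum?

D1: 1·65 + 2·77 + 1·6 = 225
D2: 1·19 + 2·35 + 1·3 = 92
D3: 1·38 + 2·18 + 1·1 = 75
D4: 1·29 + 2·8 + 1·2 = 47
D5: 1·44 + 2·42 + 1·6 = 134
D6: 1·55 + 2·84 + 1·3 = 226
D7: 1·43 + 2·6 + 1·6 = 61
D8: 1·62 + 2·73 + 1·2 = 210
D9: 1·19 + 2·28 + 1·4 = 79
D10: 1·15 + 2·48 + 1·2 = 113
Lowest: D4 at 47.

D4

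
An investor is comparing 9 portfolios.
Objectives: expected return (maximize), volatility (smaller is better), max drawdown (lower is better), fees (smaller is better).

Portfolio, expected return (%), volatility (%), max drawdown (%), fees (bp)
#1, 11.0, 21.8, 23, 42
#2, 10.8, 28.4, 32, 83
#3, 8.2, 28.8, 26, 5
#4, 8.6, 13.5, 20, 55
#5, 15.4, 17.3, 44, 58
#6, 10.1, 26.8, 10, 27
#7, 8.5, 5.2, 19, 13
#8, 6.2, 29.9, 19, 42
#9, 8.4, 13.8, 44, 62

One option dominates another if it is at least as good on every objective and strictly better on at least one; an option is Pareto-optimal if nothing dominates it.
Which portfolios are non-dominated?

#1: not dominated.
#2: dominated by #1 (expected return 11.0≥10.8, volatility 21.8≤28.4, max drawdown 23≤32, fees 42≤83).
#3: not dominated (best fees).
#4: not dominated.
#5: not dominated (best expected return).
#6: not dominated (best max drawdown).
#7: not dominated (best volatility).
#8: dominated by #6 (expected return 10.1≥6.2, volatility 26.8≤29.9, max drawdown 10≤19, fees 27≤42).
#9: dominated by #4 (expected return 8.6≥8.4, volatility 13.5≤13.8, max drawdown 20≤44, fees 55≤62).

#1, #3, #4, #5, #6, #7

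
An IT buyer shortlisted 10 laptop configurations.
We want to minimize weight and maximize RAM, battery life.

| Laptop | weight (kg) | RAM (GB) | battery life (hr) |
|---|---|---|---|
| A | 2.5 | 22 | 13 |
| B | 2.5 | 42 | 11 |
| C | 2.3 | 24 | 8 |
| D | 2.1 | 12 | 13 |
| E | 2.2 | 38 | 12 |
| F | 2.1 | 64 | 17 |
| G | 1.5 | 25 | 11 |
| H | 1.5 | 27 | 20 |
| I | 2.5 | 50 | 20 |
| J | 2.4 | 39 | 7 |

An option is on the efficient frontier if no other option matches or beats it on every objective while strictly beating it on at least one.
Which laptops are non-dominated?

A: dominated by F (weight 2.1≤2.5, RAM 64≥22, battery life 17≥13).
B: dominated by F (weight 2.1≤2.5, RAM 64≥42, battery life 17≥11).
C: dominated by E (weight 2.2≤2.3, RAM 38≥24, battery life 12≥8).
D: dominated by F (weight 2.1≤2.1, RAM 64≥12, battery life 17≥13).
E: dominated by F (weight 2.1≤2.2, RAM 64≥38, battery life 17≥12).
F: not dominated (best RAM).
G: dominated by H (weight 1.5≤1.5, RAM 27≥25, battery life 20≥11).
H: not dominated.
I: not dominated.
J: dominated by F (weight 2.1≤2.4, RAM 64≥39, battery life 17≥7).

F, H, I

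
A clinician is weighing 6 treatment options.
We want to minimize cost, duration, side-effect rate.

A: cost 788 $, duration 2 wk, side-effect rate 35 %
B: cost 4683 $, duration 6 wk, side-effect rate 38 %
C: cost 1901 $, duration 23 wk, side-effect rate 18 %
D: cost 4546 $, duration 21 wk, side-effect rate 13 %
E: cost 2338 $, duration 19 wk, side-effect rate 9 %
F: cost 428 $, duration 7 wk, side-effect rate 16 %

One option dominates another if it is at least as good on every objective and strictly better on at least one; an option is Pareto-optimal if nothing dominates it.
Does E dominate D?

Yes

E vs D: cost 2338≤4546, duration 19≤21, side-effect rate 9≤13 — E is at least as good on every objective with at least one strict improvement.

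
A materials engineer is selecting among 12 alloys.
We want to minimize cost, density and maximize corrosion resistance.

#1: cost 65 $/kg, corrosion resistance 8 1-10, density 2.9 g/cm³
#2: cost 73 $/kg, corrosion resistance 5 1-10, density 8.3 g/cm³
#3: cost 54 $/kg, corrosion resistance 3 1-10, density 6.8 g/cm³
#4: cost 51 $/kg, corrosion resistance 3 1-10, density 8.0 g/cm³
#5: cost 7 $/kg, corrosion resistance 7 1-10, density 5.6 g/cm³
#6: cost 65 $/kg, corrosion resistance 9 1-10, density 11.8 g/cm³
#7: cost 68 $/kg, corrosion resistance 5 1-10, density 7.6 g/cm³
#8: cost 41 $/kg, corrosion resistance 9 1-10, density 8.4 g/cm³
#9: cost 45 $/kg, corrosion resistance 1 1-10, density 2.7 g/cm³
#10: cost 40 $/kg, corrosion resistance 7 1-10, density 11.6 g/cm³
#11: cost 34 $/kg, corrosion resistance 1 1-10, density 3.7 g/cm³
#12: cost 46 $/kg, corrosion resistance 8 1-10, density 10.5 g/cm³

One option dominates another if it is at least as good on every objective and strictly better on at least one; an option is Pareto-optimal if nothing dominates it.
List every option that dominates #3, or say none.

#5: cost 7≤54, corrosion resistance 7≥3, density 5.6≤6.8 — dominates #3.
Others (#1, #2, #4, #6, #7, #8, #9, #10, #11, #12) are each worse than #3 on at least one objective.

#5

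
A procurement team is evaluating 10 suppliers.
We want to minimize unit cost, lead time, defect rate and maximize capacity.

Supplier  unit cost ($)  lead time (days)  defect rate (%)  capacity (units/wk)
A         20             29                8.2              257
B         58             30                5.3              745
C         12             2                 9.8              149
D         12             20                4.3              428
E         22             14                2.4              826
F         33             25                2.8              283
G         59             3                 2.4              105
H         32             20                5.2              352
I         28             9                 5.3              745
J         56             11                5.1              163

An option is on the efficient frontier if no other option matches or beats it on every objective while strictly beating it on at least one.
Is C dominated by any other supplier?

No

A: worse on unit cost (20 vs 12).
B: worse on unit cost (58 vs 12).
D: worse on lead time (20 vs 2).
E: worse on unit cost (22 vs 12).
F: worse on unit cost (33 vs 12).
G: worse on unit cost (59 vs 12).
H: worse on unit cost (32 vs 12).
I: worse on unit cost (28 vs 12).
J: worse on unit cost (56 vs 12).
No option is at least as good as C on every objective and strictly better on one.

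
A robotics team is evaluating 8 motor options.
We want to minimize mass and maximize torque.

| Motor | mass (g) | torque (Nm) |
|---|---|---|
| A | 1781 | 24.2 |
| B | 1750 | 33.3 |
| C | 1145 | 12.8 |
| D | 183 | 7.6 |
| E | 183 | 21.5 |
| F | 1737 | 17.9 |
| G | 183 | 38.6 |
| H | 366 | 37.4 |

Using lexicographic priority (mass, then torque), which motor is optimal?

G

First minimize mass: best is 183, kept {D, E, G}.
Then maximize torque: best is 38.6, kept {G}.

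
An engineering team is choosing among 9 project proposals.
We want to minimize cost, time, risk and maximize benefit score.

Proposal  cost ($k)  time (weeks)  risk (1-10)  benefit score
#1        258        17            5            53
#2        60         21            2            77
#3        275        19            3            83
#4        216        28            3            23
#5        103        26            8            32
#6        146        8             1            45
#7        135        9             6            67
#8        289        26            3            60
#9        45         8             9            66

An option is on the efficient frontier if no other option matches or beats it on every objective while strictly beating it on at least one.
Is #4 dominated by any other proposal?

Yes

#2 vs #4: cost 60≤216, time 21≤28, risk 2≤3, benefit score 77≥23 — #2 is at least as good on every objective and strictly better on at least one, so #2 dominates #4.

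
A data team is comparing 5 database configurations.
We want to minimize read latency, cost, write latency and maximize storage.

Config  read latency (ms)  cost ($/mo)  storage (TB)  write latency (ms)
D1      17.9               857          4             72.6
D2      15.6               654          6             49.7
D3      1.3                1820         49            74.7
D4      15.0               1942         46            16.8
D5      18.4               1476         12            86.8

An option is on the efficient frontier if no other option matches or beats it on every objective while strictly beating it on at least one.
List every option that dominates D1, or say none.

D2

D2: read latency 15.6≤17.9, cost 654≤857, storage 6≥4, write latency 49.7≤72.6 — dominates D1.
Others (D3, D4, D5) are each worse than D1 on at least one objective.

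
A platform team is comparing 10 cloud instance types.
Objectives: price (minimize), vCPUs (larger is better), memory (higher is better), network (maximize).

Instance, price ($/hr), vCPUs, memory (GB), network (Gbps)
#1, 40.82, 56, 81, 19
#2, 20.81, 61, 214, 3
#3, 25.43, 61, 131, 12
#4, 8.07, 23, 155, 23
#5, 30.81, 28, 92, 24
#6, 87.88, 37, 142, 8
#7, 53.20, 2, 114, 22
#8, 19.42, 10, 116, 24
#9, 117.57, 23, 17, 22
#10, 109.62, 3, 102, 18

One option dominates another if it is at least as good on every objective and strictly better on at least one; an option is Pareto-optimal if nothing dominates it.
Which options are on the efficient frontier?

#1: not dominated.
#2: not dominated (best memory).
#3: not dominated.
#4: not dominated (best price).
#5: not dominated.
#6: not dominated.
#7: dominated by #4 (price 8.07≤53.20, vCPUs 23≥2, memory 155≥114, network 23≥22).
#8: not dominated.
#9: dominated by #4 (price 8.07≤117.57, vCPUs 23≥23, memory 155≥17, network 23≥22).
#10: dominated by #4 (price 8.07≤109.62, vCPUs 23≥3, memory 155≥102, network 23≥18).

#1, #2, #3, #4, #5, #6, #8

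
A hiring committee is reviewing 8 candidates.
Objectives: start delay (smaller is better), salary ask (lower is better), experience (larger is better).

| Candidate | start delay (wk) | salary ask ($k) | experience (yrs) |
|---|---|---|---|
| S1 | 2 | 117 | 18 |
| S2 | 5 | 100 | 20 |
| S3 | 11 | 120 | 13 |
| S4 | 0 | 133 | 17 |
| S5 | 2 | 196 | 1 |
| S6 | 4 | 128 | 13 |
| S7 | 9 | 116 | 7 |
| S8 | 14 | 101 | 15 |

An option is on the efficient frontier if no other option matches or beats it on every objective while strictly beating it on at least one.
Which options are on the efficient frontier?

S1, S2, S4

S1: not dominated.
S2: not dominated (best salary ask).
S3: dominated by S1 (start delay 2≤11, salary ask 117≤120, experience 18≥13).
S4: not dominated (best start delay).
S5: dominated by S1 (start delay 2≤2, salary ask 117≤196, experience 18≥1).
S6: dominated by S1 (start delay 2≤4, salary ask 117≤128, experience 18≥13).
S7: dominated by S2 (start delay 5≤9, salary ask 100≤116, experience 20≥7).
S8: dominated by S2 (start delay 5≤14, salary ask 100≤101, experience 20≥15).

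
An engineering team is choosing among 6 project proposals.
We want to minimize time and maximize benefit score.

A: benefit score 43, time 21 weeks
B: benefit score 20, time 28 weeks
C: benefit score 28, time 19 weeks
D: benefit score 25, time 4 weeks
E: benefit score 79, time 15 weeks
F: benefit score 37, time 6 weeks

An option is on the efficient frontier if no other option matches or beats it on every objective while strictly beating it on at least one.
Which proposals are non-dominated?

D, E, F

A: dominated by E (benefit score 79≥43, time 15≤21).
B: dominated by A (benefit score 43≥20, time 21≤28).
C: dominated by E (benefit score 79≥28, time 15≤19).
D: not dominated (best time).
E: not dominated (best benefit score).
F: not dominated.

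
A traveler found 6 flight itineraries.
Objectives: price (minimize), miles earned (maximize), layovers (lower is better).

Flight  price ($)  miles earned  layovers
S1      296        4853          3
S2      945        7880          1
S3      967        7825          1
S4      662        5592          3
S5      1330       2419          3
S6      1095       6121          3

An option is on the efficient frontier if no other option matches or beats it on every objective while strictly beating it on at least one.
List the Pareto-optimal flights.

S1: not dominated (best price).
S2: not dominated (best miles earned).
S3: dominated by S2 (price 945≤967, miles earned 7880≥7825, layovers 1≤1).
S4: not dominated.
S5: dominated by S1 (price 296≤1330, miles earned 4853≥2419, layovers 3≤3).
S6: dominated by S2 (price 945≤1095, miles earned 7880≥6121, layovers 1≤3).

S1, S2, S4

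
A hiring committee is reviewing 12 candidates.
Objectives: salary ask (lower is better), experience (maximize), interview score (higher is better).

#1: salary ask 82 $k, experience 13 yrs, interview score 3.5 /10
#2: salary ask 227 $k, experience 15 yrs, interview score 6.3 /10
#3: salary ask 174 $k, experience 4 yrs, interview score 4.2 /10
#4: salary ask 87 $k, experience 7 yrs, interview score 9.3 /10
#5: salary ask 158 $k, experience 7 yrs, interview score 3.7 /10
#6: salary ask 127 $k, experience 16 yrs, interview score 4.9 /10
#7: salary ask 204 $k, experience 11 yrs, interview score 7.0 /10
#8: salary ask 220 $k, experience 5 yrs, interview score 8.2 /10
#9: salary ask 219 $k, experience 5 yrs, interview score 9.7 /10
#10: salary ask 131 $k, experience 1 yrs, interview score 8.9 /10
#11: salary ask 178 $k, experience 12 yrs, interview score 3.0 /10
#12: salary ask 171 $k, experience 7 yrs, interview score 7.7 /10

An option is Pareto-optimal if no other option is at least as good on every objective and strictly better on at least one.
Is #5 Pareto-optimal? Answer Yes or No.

#4 vs #5: salary ask 87≤158, experience 7≥7, interview score 9.3≥3.7 — #4 is at least as good on every objective and strictly better on at least one, so #4 dominates #5.

No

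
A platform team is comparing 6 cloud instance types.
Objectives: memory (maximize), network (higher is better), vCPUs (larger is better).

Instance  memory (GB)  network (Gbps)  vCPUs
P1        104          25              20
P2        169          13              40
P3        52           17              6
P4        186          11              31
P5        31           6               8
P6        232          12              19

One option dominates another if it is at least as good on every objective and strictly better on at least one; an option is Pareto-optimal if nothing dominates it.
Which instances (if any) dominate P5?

P1, P2, P4, P6

P1: memory 104≥31, network 25≥6, vCPUs 20≥8 — dominates P5.
P2: memory 169≥31, network 13≥6, vCPUs 40≥8 — dominates P5.
P4: memory 186≥31, network 11≥6, vCPUs 31≥8 — dominates P5.
P6: memory 232≥31, network 12≥6, vCPUs 19≥8 — dominates P5.
Others (P3) are each worse than P5 on at least one objective.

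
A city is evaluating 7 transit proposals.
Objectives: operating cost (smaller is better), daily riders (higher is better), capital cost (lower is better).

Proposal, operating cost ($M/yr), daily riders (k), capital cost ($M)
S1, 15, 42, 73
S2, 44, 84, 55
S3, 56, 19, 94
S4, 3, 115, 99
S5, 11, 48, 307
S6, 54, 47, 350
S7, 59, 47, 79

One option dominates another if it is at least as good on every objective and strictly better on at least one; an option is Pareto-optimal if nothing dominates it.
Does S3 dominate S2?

No

S3 vs S2: S3 is worse on operating cost (56 vs 44), so it does not dominate S2.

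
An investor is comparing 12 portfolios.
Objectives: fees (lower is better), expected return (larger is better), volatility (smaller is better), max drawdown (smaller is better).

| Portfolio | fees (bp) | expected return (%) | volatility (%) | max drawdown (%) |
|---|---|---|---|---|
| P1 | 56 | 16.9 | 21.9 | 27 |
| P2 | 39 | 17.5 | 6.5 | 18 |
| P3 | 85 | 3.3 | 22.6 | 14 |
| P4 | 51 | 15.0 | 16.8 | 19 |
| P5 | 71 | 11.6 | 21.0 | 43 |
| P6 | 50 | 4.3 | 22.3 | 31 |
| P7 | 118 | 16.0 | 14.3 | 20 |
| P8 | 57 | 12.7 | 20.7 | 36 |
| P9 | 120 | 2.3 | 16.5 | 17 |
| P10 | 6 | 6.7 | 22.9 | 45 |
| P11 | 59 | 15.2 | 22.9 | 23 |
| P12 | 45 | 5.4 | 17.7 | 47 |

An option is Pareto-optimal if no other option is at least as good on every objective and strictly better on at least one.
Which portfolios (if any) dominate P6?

P2

P2: fees 39≤50, expected return 17.5≥4.3, volatility 6.5≤22.3, max drawdown 18≤31 — dominates P6.
Others (P1, P3, P4, P5, P7, P8, P9, P10, P11, P12) are each worse than P6 on at least one objective.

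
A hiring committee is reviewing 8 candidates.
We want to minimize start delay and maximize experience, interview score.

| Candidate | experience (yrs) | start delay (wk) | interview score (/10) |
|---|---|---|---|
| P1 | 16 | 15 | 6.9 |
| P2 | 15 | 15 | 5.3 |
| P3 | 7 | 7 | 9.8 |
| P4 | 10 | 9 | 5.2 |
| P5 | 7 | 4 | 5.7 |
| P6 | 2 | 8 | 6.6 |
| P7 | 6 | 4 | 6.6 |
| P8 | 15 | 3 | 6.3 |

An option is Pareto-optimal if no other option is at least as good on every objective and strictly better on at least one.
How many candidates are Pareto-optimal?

P1: not dominated (best experience).
P2: dominated by P1 (experience 16≥15, start delay 15≤15, interview score 6.9≥5.3).
P3: not dominated (best interview score).
P4: dominated by P8 (experience 15≥10, start delay 3≤9, interview score 6.3≥5.2).
P5: dominated by P8 (experience 15≥7, start delay 3≤4, interview score 6.3≥5.7).
P6: dominated by P3 (experience 7≥2, start delay 7≤8, interview score 9.8≥6.6).
P7: not dominated.
P8: not dominated (best start delay).
Pareto-optimal: P1, P3, P7, P8 → 4.

4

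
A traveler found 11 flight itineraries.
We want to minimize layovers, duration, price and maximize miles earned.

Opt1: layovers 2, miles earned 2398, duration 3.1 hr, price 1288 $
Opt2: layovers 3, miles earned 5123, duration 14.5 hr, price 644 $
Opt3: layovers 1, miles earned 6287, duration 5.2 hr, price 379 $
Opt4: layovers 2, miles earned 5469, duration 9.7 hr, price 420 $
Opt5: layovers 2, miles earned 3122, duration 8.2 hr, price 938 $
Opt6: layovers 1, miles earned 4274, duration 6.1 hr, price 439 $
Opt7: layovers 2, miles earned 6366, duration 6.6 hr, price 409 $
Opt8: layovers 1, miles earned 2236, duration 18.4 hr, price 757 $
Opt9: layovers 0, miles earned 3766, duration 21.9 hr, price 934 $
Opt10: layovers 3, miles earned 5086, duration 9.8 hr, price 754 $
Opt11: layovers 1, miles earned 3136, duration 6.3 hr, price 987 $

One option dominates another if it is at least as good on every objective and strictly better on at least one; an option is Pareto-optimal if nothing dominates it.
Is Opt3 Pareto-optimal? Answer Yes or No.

Opt1: worse on layovers (2 vs 1).
Opt2: worse on layovers (3 vs 1).
Opt4: worse on layovers (2 vs 1).
Opt5: worse on layovers (2 vs 1).
Opt6: worse on miles earned (4274 vs 6287).
Opt7: worse on layovers (2 vs 1).
Opt8: worse on miles earned (2236 vs 6287).
Opt9: worse on miles earned (3766 vs 6287).
Opt10: worse on layovers (3 vs 1).
Opt11: worse on miles earned (3136 vs 6287).
No option is at least as good as Opt3 on every objective and strictly better on one.

Yes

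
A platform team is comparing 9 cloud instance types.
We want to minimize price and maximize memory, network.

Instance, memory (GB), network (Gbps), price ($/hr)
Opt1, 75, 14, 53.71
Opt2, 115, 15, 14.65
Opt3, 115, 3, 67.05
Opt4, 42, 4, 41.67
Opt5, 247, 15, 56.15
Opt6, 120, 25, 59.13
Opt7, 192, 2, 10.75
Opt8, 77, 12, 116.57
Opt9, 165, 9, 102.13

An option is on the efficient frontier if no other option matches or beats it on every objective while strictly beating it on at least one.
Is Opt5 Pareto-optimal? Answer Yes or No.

Yes

Opt1: worse on memory (75 vs 247).
Opt2: worse on memory (115 vs 247).
Opt3: worse on memory (115 vs 247).
Opt4: worse on memory (42 vs 247).
Opt6: worse on memory (120 vs 247).
Opt7: worse on memory (192 vs 247).
Opt8: worse on memory (77 vs 247).
Opt9: worse on memory (165 vs 247).
No option is at least as good as Opt5 on every objective and strictly better on one.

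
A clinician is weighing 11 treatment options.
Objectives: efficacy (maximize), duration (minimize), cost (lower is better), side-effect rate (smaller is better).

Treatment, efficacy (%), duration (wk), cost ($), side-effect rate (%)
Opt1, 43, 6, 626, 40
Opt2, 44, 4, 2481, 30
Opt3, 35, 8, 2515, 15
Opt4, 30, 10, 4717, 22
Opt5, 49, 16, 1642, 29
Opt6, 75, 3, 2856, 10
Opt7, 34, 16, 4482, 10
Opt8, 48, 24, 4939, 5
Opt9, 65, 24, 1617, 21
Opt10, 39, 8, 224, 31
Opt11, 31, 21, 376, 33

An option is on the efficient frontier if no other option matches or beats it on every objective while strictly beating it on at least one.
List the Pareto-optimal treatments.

Opt1: not dominated.
Opt2: not dominated.
Opt3: not dominated.
Opt4: dominated by Opt3 (efficacy 35≥30, duration 8≤10, cost 2515≤4717, side-effect rate 15≤22).
Opt5: not dominated.
Opt6: not dominated (best efficacy).
Opt7: dominated by Opt6 (efficacy 75≥34, duration 3≤16, cost 2856≤4482, side-effect rate 10≤10).
Opt8: not dominated (best side-effect rate).
Opt9: not dominated.
Opt10: not dominated (best cost).
Opt11: dominated by Opt10 (efficacy 39≥31, duration 8≤21, cost 224≤376, side-effect rate 31≤33).

Opt1, Opt2, Opt3, Opt5, Opt6, Opt8, Opt9, Opt10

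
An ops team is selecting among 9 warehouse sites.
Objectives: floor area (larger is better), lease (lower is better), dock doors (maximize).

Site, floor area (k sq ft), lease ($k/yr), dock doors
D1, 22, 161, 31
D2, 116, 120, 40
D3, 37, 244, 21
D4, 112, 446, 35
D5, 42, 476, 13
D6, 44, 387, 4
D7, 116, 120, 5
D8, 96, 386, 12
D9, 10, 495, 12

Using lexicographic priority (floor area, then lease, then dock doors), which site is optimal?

First maximize floor area: best is 116, kept {D2, D7}.
Then minimize lease: best is 120, kept {D2, D7}.
Then maximize dock doors: best is 40, kept {D2}.

D2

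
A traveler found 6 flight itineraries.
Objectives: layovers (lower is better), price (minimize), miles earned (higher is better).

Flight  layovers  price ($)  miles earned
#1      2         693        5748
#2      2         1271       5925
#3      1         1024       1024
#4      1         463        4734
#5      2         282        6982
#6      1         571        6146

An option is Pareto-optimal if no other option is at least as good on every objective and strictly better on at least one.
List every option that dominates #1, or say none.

#5, #6

#5: layovers 2≤2, price 282≤693, miles earned 6982≥5748 — dominates #1.
#6: layovers 1≤2, price 571≤693, miles earned 6146≥5748 — dominates #1.
Others (#2, #3, #4) are each worse than #1 on at least one objective.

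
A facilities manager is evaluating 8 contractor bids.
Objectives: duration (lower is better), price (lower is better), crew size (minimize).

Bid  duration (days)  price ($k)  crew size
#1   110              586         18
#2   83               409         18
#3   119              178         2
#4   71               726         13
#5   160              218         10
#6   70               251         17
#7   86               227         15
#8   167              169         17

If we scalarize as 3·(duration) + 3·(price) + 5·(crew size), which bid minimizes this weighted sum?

#1: 3·110 + 3·586 + 5·18 = 2178
#2: 3·83 + 3·409 + 5·18 = 1566
#3: 3·119 + 3·178 + 5·2 = 901
#4: 3·71 + 3·726 + 5·13 = 2456
#5: 3·160 + 3·218 + 5·10 = 1184
#6: 3·70 + 3·251 + 5·17 = 1048
#7: 3·86 + 3·227 + 5·15 = 1014
#8: 3·167 + 3·169 + 5·17 = 1093
Lowest: #3 at 901.

#3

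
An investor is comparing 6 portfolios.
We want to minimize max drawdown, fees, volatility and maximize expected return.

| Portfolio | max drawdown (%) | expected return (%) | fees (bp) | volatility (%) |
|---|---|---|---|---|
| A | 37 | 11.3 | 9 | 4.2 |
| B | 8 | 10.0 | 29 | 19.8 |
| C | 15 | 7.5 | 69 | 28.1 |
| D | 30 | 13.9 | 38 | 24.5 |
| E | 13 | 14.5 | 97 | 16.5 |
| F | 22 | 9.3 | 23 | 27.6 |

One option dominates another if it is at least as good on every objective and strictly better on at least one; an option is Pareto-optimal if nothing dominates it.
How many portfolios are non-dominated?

5

A: not dominated (best fees).
B: not dominated (best max drawdown).
C: dominated by B (max drawdown 8≤15, expected return 10.0≥7.5, fees 29≤69, volatility 19.8≤28.1).
D: not dominated.
E: not dominated (best expected return).
F: not dominated.
Pareto-optimal: A, B, D, E, F → 5.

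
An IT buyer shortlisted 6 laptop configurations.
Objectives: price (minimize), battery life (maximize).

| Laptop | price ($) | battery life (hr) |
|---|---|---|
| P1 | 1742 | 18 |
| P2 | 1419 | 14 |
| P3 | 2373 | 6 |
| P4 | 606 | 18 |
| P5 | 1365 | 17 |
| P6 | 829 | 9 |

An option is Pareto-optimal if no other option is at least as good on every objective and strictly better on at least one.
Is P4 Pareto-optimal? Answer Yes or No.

Yes

P1: worse on price (1742 vs 606).
P2: worse on price (1419 vs 606).
P3: worse on price (2373 vs 606).
P5: worse on price (1365 vs 606).
P6: worse on price (829 vs 606).
No option is at least as good as P4 on every objective and strictly better on one.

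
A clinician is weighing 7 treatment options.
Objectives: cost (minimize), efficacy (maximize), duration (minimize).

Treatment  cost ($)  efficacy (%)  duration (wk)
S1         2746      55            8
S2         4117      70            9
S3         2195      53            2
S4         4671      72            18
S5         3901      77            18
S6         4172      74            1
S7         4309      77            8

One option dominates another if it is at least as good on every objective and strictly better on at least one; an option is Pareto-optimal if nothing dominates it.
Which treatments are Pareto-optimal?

S1: not dominated.
S2: not dominated.
S3: not dominated (best cost).
S4: dominated by S5 (cost 3901≤4671, efficacy 77≥72, duration 18≤18).
S5: not dominated.
S6: not dominated (best duration).
S7: not dominated.

S1, S2, S3, S5, S6, S7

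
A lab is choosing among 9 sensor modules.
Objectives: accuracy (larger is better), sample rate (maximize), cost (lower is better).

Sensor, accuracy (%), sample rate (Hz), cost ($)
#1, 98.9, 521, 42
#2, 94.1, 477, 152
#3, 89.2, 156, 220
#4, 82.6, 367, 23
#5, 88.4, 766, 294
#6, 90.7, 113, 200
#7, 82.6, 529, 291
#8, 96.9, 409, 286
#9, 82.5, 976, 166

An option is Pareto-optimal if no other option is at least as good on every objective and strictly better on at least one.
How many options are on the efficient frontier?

#1: not dominated (best accuracy).
#2: dominated by #1 (accuracy 98.9≥94.1, sample rate 521≥477, cost 42≤152).
#3: dominated by #1 (accuracy 98.9≥89.2, sample rate 521≥156, cost 42≤220).
#4: not dominated (best cost).
#5: not dominated.
#6: dominated by #1 (accuracy 98.9≥90.7, sample rate 521≥113, cost 42≤200).
#7: not dominated.
#8: dominated by #1 (accuracy 98.9≥96.9, sample rate 521≥409, cost 42≤286).
#9: not dominated (best sample rate).
Pareto-optimal: #1, #4, #5, #7, #9 → 5.

5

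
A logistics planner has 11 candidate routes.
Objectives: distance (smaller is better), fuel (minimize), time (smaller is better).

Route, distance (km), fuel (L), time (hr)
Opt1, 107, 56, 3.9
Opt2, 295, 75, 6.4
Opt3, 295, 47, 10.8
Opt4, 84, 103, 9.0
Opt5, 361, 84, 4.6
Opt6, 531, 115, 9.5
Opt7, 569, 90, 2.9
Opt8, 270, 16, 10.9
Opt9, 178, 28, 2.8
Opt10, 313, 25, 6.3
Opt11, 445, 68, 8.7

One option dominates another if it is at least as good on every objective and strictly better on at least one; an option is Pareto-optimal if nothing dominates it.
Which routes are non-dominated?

Opt1: not dominated.
Opt2: dominated by Opt1 (distance 107≤295, fuel 56≤75, time 3.9≤6.4).
Opt3: dominated by Opt9 (distance 178≤295, fuel 28≤47, time 2.8≤10.8).
Opt4: not dominated (best distance).
Opt5: dominated by Opt1 (distance 107≤361, fuel 56≤84, time 3.9≤4.6).
Opt6: dominated by Opt1 (distance 107≤531, fuel 56≤115, time 3.9≤9.5).
Opt7: dominated by Opt9 (distance 178≤569, fuel 28≤90, time 2.8≤2.9).
Opt8: not dominated (best fuel).
Opt9: not dominated (best time).
Opt10: not dominated.
Opt11: dominated by Opt1 (distance 107≤445, fuel 56≤68, time 3.9≤8.7).

Opt1, Opt4, Opt8, Opt9, Opt10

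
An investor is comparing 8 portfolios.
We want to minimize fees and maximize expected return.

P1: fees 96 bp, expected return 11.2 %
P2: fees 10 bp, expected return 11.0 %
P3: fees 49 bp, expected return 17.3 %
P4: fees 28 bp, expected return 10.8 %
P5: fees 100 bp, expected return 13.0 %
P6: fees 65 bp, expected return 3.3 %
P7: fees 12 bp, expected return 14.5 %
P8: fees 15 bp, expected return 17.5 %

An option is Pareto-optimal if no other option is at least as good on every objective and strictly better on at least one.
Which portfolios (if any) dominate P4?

P2, P7, P8

P2: fees 10≤28, expected return 11.0≥10.8 — dominates P4.
P7: fees 12≤28, expected return 14.5≥10.8 — dominates P4.
P8: fees 15≤28, expected return 17.5≥10.8 — dominates P4.
Others (P1, P3, P5, P6) are each worse than P4 on at least one objective.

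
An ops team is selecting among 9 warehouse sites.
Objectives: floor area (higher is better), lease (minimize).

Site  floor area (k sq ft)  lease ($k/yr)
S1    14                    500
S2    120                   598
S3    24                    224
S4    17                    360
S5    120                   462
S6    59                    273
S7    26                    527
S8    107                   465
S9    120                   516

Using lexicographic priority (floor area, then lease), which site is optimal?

First maximize floor area: best is 120, kept {S2, S5, S9}.
Then minimize lease: best is 462, kept {S5}.

S5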